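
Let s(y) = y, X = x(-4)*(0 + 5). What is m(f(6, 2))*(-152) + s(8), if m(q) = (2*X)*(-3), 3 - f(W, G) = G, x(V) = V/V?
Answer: 4568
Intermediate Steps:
x(V) = 1
f(W, G) = 3 - G
X = 5 (X = 1*(0 + 5) = 1*5 = 5)
m(q) = -30 (m(q) = (2*5)*(-3) = 10*(-3) = -30)
m(f(6, 2))*(-152) + s(8) = -30*(-152) + 8 = 4560 + 8 = 4568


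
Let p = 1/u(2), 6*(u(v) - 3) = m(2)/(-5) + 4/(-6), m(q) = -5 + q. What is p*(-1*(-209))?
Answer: 18810/269 ≈ 69.926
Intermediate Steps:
u(v) = 269/90 (u(v) = 3 + ((-5 + 2)/(-5) + 4/(-6))/6 = 3 + (-3*(-⅕) + 4*(-⅙))/6 = 3 + (⅗ - ⅔)/6 = 3 + (⅙)*(-1/15) = 3 - 1/90 = 269/90)
p = 90/269 (p = 1/(269/90) = 90/269 ≈ 0.33457)
p*(-1*(-209)) = 90*(-1*(-209))/269 = (90/269)*209 = 18810/269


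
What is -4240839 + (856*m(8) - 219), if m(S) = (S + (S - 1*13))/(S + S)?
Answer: -8481795/2 ≈ -4.2409e+6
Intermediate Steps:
m(S) = (-13 + 2*S)/(2*S) (m(S) = (S + (S - 13))/((2*S)) = (S + (-13 + S))*(1/(2*S)) = (-13 + 2*S)*(1/(2*S)) = (-13 + 2*S)/(2*S))
-4240839 + (856*m(8) - 219) = -4240839 + (856*((-13/2 + 8)/8) - 219) = -4240839 + (856*((⅛)*(3/2)) - 219) = -4240839 + (856*(3/16) - 219) = -4240839 + (321/2 - 219) = -4240839 - 117/2 = -8481795/2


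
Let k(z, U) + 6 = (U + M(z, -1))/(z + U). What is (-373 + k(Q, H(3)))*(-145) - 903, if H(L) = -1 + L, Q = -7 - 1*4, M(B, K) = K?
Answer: 486613/9 ≈ 54068.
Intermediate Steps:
Q = -11 (Q = -7 - 4 = -11)
k(z, U) = -6 + (-1 + U)/(U + z) (k(z, U) = -6 + (U - 1)/(z + U) = -6 + (-1 + U)/(U + z))
(-373 + k(Q, H(3)))*(-145) - 903 = (-373 + (-1 - 6*(-11) - 5*(-1 + 3))/((-1 + 3) - 11))*(-145) - 903 = (-373 + (-1 + 66 - 5*2)/(2 - 11))*(-145) - 903 = (-373 + (-1 + 66 - 10)/(-9))*(-145) - 903 = (-373 - 1/9*55)*(-145) - 903 = (-373 - 55/9)*(-145) - 903 = -3412/9*(-145) - 903 = 494740/9 - 903 = 486613/9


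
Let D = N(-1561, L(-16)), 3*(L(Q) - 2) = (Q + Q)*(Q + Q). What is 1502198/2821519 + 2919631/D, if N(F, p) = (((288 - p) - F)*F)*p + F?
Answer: 10835696245030081/20491513550679521 ≈ 0.52879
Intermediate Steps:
L(Q) = 2 + 4*Q**2/3 (L(Q) = 2 + ((Q + Q)*(Q + Q))/3 = 2 + ((2*Q)*(2*Q))/3 = 2 + (4*Q**2)/3 = 2 + 4*Q**2/3)
N(F, p) = F + F*p*(288 - F - p) (N(F, p) = ((288 - F - p)*F)*p + F = (F*(288 - F - p))*p + F = F*p*(288 - F - p) + F = F + F*p*(288 - F - p))
D = -7262582159/9 (D = -1561*(1 - (2 + (4/3)*(-16)**2)**2 + 288*(2 + (4/3)*(-16)**2) - 1*(-1561)*(2 + (4/3)*(-16)**2)) = -1561*(1 - (2 + (4/3)*256)**2 + 288*(2 + (4/3)*256) - 1*(-1561)*(2 + (4/3)*256)) = -1561*(1 - (2 + 1024/3)**2 + 288*(2 + 1024/3) - 1*(-1561)*(2 + 1024/3)) = -1561*(1 - (1030/3)**2 + 288*(1030/3) - 1*(-1561)*1030/3) = -1561*(1 - 1*1060900/9 + 98880 + 1607830/3) = -1561*(1 - 1060900/9 + 98880 + 1607830/3) = -1561*4652519/9 = -7262582159/9 ≈ -8.0695e+8)
1502198/2821519 + 2919631/D = 1502198/2821519 + 2919631/(-7262582159/9) = 1502198*(1/2821519) + 2919631*(-9/7262582159) = 1502198/2821519 - 26276679/7262582159 = 10835696245030081/20491513550679521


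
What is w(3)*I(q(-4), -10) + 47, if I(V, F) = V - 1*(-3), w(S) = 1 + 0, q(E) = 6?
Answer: 56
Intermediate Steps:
w(S) = 1
I(V, F) = 3 + V (I(V, F) = V + 3 = 3 + V)
w(3)*I(q(-4), -10) + 47 = 1*(3 + 6) + 47 = 1*9 + 47 = 9 + 47 = 56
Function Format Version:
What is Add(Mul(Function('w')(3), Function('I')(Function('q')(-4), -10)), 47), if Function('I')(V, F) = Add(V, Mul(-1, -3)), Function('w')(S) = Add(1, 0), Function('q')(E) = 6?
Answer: 56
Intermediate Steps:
Function('w')(S) = 1
Function('I')(V, F) = Add(3, V) (Function('I')(V, F) = Add(V, 3) = Add(3, V))
Add(Mul(Function('w')(3), Function('I')(Function('q')(-4), -10)), 47) = Add(Mul(1, Add(3, 6)), 47) = Add(Mul(1, 9), 47) = Add(9, 47) = 56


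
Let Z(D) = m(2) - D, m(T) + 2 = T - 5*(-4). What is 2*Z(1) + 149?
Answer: 187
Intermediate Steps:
m(T) = 18 + T (m(T) = -2 + (T - 5*(-4)) = -2 + (T + 20) = -2 + (20 + T) = 18 + T)
Z(D) = 20 - D (Z(D) = (18 + 2) - D = 20 - D)
2*Z(1) + 149 = 2*(20 - 1*1) + 149 = 2*(20 - 1) + 149 = 2*19 + 149 = 38 + 149 = 187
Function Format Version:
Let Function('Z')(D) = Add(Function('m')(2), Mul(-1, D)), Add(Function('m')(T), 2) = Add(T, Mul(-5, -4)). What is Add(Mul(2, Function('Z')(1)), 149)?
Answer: 187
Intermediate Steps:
Function('m')(T) = Add(18, T) (Function('m')(T) = Add(-2, Add(T, Mul(-5, -4))) = Add(-2, Add(T, 20)) = Add(-2, Add(20, T)) = Add(18, T))
Function('Z')(D) = Add(20, Mul(-1, D)) (Function('Z')(D) = Add(Add(18, 2), Mul(-1, D)) = Add(20, Mul(-1, D)))
Add(Mul(2, Function('Z')(1)), 149) = Add(Mul(2, Add(20, Mul(-1, 1))), 149) = Add(Mul(2, Add(20, -1)), 149) = Add(Mul(2, 19), 149) = Add(38, 149) = 187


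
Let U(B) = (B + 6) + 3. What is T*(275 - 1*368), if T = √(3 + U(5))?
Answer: -93*√17 ≈ -383.45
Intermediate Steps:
U(B) = 9 + B (U(B) = (6 + B) + 3 = 9 + B)
T = √17 (T = √(3 + (9 + 5)) = √(3 + 14) = √17 ≈ 4.1231)
T*(275 - 1*368) = √17*(275 - 1*368) = √17*(275 - 368) = √17*(-93) = -93*√17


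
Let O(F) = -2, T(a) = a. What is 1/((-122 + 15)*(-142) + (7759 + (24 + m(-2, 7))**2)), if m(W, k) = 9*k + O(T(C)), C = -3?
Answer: 1/30178 ≈ 3.3137e-5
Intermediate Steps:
m(W, k) = -2 + 9*k (m(W, k) = 9*k - 2 = -2 + 9*k)
1/((-122 + 15)*(-142) + (7759 + (24 + m(-2, 7))**2)) = 1/((-122 + 15)*(-142) + (7759 + (24 + (-2 + 9*7))**2)) = 1/(-107*(-142) + (7759 + (24 + (-2 + 63))**2)) = 1/(15194 + (7759 + (24 + 61)**2)) = 1/(15194 + (7759 + 85**2)) = 1/(15194 + (7759 + 7225)) = 1/(15194 + 14984) = 1/30178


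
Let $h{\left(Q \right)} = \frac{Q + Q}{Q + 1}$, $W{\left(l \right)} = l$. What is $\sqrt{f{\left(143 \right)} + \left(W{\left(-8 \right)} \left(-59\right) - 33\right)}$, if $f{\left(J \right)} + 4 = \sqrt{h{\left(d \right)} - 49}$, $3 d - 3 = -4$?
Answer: $\sqrt{435 + 5 i \sqrt{2}} \approx 20.857 + 0.1695 i$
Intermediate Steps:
$d = - \frac{1}{3}$ ($d = 1 + \frac{1}{3} \left(-4\right) = 1 - \frac{4}{3} = - \frac{1}{3} \approx -0.33333$)
$h{\left(Q \right)} = \frac{2 Q}{1 + Q}$
$f{\left(J \right)} = -4 + 5 i \sqrt{2}$ ($f{\left(J \right)} = -4 + \sqrt{2 \left(- \frac{1}{3}\right) \frac{1}{1 - \frac{1}{3}} - 49} = -4 + \sqrt{2 \left(- \frac{1}{3}\right) \frac{1}{\frac{2}{3}} - 49} = -4 + \sqrt{2 \left(- \frac{1}{3}\right) \frac{3}{2} - 49} = -4 + \sqrt{-1 - 49} = -4 + \sqrt{-50} = -4 + 5 i \sqrt{2}$)
$\sqrt{f{\left(143 \right)} + \left(W{\left(-8 \right)} \left(-59\right) - 33\right)} = \sqrt{\left(-4 + 5 i \sqrt{2}\right) - -439} = \sqrt{\left(-4 + 5 i \sqrt{2}\right) + \left(472 - 33\right)} = \sqrt{\left(-4 + 5 i \sqrt{2}\right) + 439} = \sqrt{435 + 5 i \sqrt{2}}$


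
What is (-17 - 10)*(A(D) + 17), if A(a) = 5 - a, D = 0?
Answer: -594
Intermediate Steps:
(-17 - 10)*(A(D) + 17) = (-17 - 10)*((5 - 1*0) + 17) = -27*((5 + 0) + 17) = -27*(5 + 17) = -27*22 = -594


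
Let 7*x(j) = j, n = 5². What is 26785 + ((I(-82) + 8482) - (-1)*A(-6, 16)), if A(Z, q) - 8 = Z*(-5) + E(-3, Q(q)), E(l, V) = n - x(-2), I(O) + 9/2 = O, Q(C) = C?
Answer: 493413/14 ≈ 35244.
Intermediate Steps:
n = 25
I(O) = -9/2 + O
x(j) = j/7
E(l, V) = 177/7 (E(l, V) = 25 - (-2)/7 = 25 - 1*(-2/7) = 25 + 2/7 = 177/7)
A(Z, q) = 233/7 - 5*Z (A(Z, q) = 8 + (Z*(-5) + 177/7) = 8 + (-5*Z + 177/7) = 8 + (177/7 - 5*Z) = 233/7 - 5*Z)
26785 + ((I(-82) + 8482) - (-1)*A(-6, 16)) = 26785 + (((-9/2 - 82) + 8482) - (-1)*(233/7 - 5*(-6))) = 26785 + ((-173/2 + 8482) - (-1)*(233/7 + 30)) = 26785 + (16791/2 - (-1)*443/7) = 26785 + (16791/2 - 1*(-443/7)) = 26785 + (16791/2 + 443/7) = 26785 + 118423/14 = 493413/14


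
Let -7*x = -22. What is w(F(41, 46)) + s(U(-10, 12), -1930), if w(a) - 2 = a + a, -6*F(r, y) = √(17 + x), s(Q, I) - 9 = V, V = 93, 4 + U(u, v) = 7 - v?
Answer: 104 - √987/21 ≈ 102.50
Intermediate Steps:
U(u, v) = 3 - v (U(u, v) = -4 + (7 - v) = 3 - v)
x = 22/7 (x = -⅐*(-22) = 22/7 ≈ 3.1429)
s(Q, I) = 102 (s(Q, I) = 9 + 93 = 102)
F(r, y) = -√987/42 (F(r, y) = -√(17 + 22/7)/6 = -√987/42)
w(a) = 2 + 2*a (w(a) = 2 + (a + a) = 2 + 2*a)
w(F(41, 46)) + s(U(-10, 12), -1930) = (2 + 2*(-√987/42)) + 102 = (2 - √987/21) + 102 = 104 - √987/21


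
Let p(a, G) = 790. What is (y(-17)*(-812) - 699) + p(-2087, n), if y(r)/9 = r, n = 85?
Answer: 124327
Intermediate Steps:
y(r) = 9*r
(y(-17)*(-812) - 699) + p(-2087, n) = ((9*(-17))*(-812) - 699) + 790 = (-153*(-812) - 699) + 790 = (124236 - 699) + 790 = 123537 + 790 = 124327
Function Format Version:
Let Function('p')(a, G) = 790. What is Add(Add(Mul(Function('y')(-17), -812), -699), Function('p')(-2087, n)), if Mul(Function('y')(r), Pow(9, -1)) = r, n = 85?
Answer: 124327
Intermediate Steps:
Function('y')(r) = Mul(9, r)
Add(Add(Mul(Function('y')(-17), -812), -699), Function('p')(-2087, n)) = Add(Add(Mul(Mul(9, -17), -812), -699), 790) = Add(Add(Mul(-153, -812), -699), 790) = Add(Add(124236, -699), 790) = Add(123537, 790) = 124327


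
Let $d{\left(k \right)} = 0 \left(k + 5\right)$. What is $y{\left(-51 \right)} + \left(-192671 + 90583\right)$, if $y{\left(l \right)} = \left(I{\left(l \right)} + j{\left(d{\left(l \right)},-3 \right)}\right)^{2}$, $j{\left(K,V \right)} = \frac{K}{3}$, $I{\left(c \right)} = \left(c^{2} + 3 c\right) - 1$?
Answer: $5885721$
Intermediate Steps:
$d{\left(k \right)} = 0$ ($d{\left(k \right)} = 0 \left(5 + k\right) = 0$)
$I{\left(c \right)} = -1 + c^{2} + 3 c$
$j{\left(K,V \right)} = \frac{K}{3}$ ($j{\left(K,V \right)} = K \frac{1}{3} = \frac{K}{3}$)
$y{\left(l \right)} = \left(-1 + l^{2} + 3 l\right)^{2}$ ($y{\left(l \right)} = \left(\left(-1 + l^{2} + 3 l\right) + \frac{1}{3} \cdot 0\right)^{2} = \left(\left(-1 + l^{2} + 3 l\right) + 0\right)^{2} = \left(-1 + l^{2} + 3 l\right)^{2}$)
$y{\left(-51 \right)} + \left(-192671 + 90583\right) = \left(-1 + \left(-51\right)^{2} + 3 \left(-51\right)\right)^{2} + \left(-192671 + 90583\right) = \left(-1 + 2601 - 153\right)^{2} - 102088 = 2447^{2} - 102088 = 5987809 - 102088 = 5885721$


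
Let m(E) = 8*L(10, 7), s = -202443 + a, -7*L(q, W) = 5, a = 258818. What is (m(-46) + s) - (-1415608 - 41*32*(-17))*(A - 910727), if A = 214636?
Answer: -6789064228063/7 ≈ -9.6987e+11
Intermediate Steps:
L(q, W) = -5/7 (L(q, W) = -⅐*5 = -5/7)
s = 56375 (s = -202443 + 258818 = 56375)
m(E) = -40/7 (m(E) = 8*(-5/7) = -40/7)
(m(-46) + s) - (-1415608 - 41*32*(-17))*(A - 910727) = (-40/7 + 56375) - (-1415608 - 41*32*(-17))*(214636 - 910727) = 394585/7 - (-1415608 - 1312*(-17))*(-696091) = 394585/7 - (-1415608 + 22304)*(-696091) = 394585/7 - (-1393304)*(-696091) = 394585/7 - 1*969866374664 = 394585/7 - 969866374664 = -6789064228063/7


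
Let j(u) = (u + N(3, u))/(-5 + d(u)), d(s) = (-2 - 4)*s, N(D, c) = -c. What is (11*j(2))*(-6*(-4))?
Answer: 0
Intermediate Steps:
d(s) = -6*s
j(u) = 0 (j(u) = (u - u)/(-5 - 6*u) = 0/(-5 - 6*u) = 0)
(11*j(2))*(-6*(-4)) = (11*0)*(-6*(-4)) = 0*24 = 0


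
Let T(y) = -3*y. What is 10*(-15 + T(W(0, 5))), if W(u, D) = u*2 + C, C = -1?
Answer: -120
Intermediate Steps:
W(u, D) = -1 + 2*u (W(u, D) = u*2 - 1 = 2*u - 1 = -1 + 2*u)
10*(-15 + T(W(0, 5))) = 10*(-15 - 3*(-1 + 2*0)) = 10*(-15 - 3*(-1 + 0)) = 10*(-15 - 3*(-1)) = 10*(-15 + 3) = 10*(-12) = -120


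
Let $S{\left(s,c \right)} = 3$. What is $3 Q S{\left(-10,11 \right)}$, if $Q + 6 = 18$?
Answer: $108$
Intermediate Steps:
$Q = 12$ ($Q = -6 + 18 = 12$)
$3 Q S{\left(-10,11 \right)} = 3 \cdot 12 \cdot 3 = 36 \cdot 3 = 108$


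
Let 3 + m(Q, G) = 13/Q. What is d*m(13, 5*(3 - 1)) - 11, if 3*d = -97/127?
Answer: -3997/381 ≈ -10.491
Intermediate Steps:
m(Q, G) = -3 + 13/Q
d = -97/381 (d = (-97/127)/3 = (-97*1/127)/3 = (⅓)*(-97/127) = -97/381 ≈ -0.25459)
d*m(13, 5*(3 - 1)) - 11 = -97*(-3 + 13/13)/381 - 11 = -97*(-3 + 13*(1/13))/381 - 11 = -97*(-3 + 1)/381 - 11 = -97/381*(-2) - 11 = 194/381 - 11 = -3997/381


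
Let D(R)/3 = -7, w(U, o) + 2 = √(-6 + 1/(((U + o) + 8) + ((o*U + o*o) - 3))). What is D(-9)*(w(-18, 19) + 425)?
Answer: -8883 - 21*I*√149/5 ≈ -8883.0 - 51.268*I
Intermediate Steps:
w(U, o) = -2 + √(-6 + 1/(5 + U + o + o² + U*o)) (w(U, o) = -2 + √(-6 + 1/(((U + o) + 8) + ((o*U + o*o) - 3))) = -2 + √(-6 + 1/((8 + U + o) + ((U*o + o²) - 3))) = -2 + √(-6 + 1/((8 + U + o) + ((o² + U*o) - 3))) = -2 + √(-6 + 1/((8 + U + o) + (-3 + o² + U*o))) = -2 + √(-6 + 1/(5 + U + o + o² + U*o)))
D(R) = -21 (D(R) = 3*(-7) = -21)
D(-9)*(w(-18, 19) + 425) = -21*((-2 + √(-6 + 1/(5 - 18 + 19 + 19² - 18*19))) + 425) = -21*((-2 + √(-6 + 1/(5 - 18 + 19 + 361 - 342))) + 425) = -21*((-2 + √(-6 + 1/25)) + 425) = -21*((-2 + √(-149/25)) + 425) = -21*((-2 + I*√149/5) + 425) = -21*(423 + I*√149/5) = -8883 - 21*I*√149/5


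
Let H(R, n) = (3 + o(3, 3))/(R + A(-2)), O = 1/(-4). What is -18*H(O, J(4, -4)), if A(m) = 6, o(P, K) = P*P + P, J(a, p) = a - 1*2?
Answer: -1080/23 ≈ -46.957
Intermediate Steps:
J(a, p) = -2 + a (J(a, p) = a - 2 = -2 + a)
o(P, K) = P + P² (o(P, K) = P² + P = P + P²)
O = -¼ ≈ -0.25000
H(R, n) = 15/(6 + R) (H(R, n) = (3 + 3*(1 + 3))/(R + 6) = (3 + 3*4)/(6 + R) = (3 + 12)/(6 + R) = 15/(6 + R))
-18*H(O, J(4, -4)) = -270/(6 - ¼) = -270/23/4 = -270*4/23 = -18*60/23 = -1080/23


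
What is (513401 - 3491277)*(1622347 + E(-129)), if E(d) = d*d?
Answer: -4880703029488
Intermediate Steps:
E(d) = d**2
(513401 - 3491277)*(1622347 + E(-129)) = (513401 - 3491277)*(1622347 + (-129)**2) = -2977876*(1622347 + 16641) = -2977876*1638988 = -4880703029488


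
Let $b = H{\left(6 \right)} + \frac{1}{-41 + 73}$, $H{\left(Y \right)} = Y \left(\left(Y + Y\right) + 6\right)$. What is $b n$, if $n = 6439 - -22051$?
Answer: $\frac{49244965}{16} \approx 3.0778 \cdot 10^{6}$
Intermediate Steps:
$H{\left(Y \right)} = Y \left(6 + 2 Y\right)$ ($H{\left(Y \right)} = Y \left(2 Y + 6\right) = Y \left(6 + 2 Y\right)$)
$b = \frac{3457}{32}$ ($b = 2 \cdot 6 \left(3 + 6\right) + \frac{1}{-41 + 73} = 2 \cdot 6 \cdot 9 + \frac{1}{32} = 108 + \frac{1}{32} = \frac{3457}{32} \approx 108.03$)
$n = 28490$ ($n = 6439 + 22051 = 28490$)
$b n = \frac{3457}{32} \cdot 28490 = \frac{49244965}{16}$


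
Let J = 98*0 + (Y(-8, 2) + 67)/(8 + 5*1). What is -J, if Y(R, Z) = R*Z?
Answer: -51/13 ≈ -3.9231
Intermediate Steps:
J = 51/13 (J = 98*0 + (-8*2 + 67)/(8 + 5*1) = 0 + (-16 + 67)/(8 + 5) = 0 + 51/13 = 51/13 ≈ 3.9231)
-J = -1*51/13 = -51/13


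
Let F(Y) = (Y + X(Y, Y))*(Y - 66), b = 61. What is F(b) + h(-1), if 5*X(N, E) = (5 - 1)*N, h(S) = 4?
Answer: -545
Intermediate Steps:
X(N, E) = 4*N/5 (X(N, E) = ((5 - 1)*N)/5 = (4*N)/5 = 4*N/5)
F(Y) = 9*Y*(-66 + Y)/5 (F(Y) = (Y + 4*Y/5)*(Y - 66) = (9*Y/5)*(-66 + Y) = 9*Y*(-66 + Y)/5)
F(b) + h(-1) = (9/5)*61*(-66 + 61) + 4 = (9/5)*61*(-5) + 4 = -549 + 4 = -545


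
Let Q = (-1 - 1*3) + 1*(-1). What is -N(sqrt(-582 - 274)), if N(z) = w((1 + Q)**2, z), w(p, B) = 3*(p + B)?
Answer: -48 - 6*I*sqrt(214) ≈ -48.0 - 87.772*I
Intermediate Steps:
Q = -5 (Q = (-1 - 3) - 1 = -4 - 1 = -5)
w(p, B) = 3*B + 3*p (w(p, B) = 3*(B + p) = 3*B + 3*p)
N(z) = 48 + 3*z (N(z) = 3*z + 3*(1 - 5)**2 = 3*z + 3*(-4)**2 = 3*z + 3*16 = 3*z + 48 = 48 + 3*z)
-N(sqrt(-582 - 274)) = -(48 + 3*sqrt(-582 - 274)) = -(48 + 3*sqrt(-856)) = -(48 + 3*(2*I*sqrt(214))) = -(48 + 6*I*sqrt(214)) = -48 - 6*I*sqrt(214)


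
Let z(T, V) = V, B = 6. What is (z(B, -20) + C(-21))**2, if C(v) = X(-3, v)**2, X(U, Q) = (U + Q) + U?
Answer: 502681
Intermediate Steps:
X(U, Q) = Q + 2*U (X(U, Q) = (Q + U) + U = Q + 2*U)
C(v) = (-6 + v)**2 (C(v) = (v + 2*(-3))**2 = (v - 6)**2 = (-6 + v)**2)
(z(B, -20) + C(-21))**2 = (-20 + (-6 - 21)**2)**2 = (-20 + (-27)**2)**2 = (-20 + 729)**2 = 709**2 = 502681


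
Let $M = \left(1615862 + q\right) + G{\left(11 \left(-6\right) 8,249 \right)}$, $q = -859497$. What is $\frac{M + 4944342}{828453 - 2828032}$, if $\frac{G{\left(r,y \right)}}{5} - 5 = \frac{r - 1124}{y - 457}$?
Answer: $- \frac{296440129}{103978108} \approx -2.851$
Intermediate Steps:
$G{\left(r,y \right)} = 25 + \frac{5 \left(-1124 + r\right)}{-457 + y}$ ($G{\left(r,y \right)} = 25 + 5 \frac{r - 1124}{y - 457} = 25 + 5 \frac{-1124 + r}{-457 + y} = 25 + \frac{5 \left(-1124 + r\right)}{-457 + y}$)
$M = \frac{39334345}{52}$ ($M = \left(1615862 - 859497\right) + \frac{5 \left(-3409 + 11 \left(-6\right) 8 + 5 \cdot 249\right)}{-457 + 249} = 756365 + \frac{5 \left(-3409 - 528 + 1245\right)}{-208} = 756365 + 5 \left(- \frac{1}{208}\right) \left(-3409 - 528 + 1245\right) = 756365 + 5 \left(- \frac{1}{208}\right) \left(-2692\right) = 756365 + \frac{3365}{52} = \frac{39334345}{52} \approx 7.5643 \cdot 10^{5}$)
$\frac{M + 4944342}{828453 - 2828032} = \frac{\frac{39334345}{52} + 4944342}{828453 - 2828032} = \frac{296440129}{52 \left(-1999579\right)} = \frac{296440129}{52} \left(- \frac{1}{1999579}\right) = - \frac{296440129}{103978108}$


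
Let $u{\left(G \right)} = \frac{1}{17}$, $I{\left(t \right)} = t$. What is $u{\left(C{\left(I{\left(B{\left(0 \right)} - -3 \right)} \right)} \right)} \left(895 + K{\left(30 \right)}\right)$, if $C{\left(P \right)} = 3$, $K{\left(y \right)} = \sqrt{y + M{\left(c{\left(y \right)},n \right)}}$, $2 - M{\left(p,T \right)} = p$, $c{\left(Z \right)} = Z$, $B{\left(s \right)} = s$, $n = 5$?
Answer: $\frac{895}{17} + \frac{\sqrt{2}}{17} \approx 52.73$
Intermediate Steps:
$M{\left(p,T \right)} = 2 - p$
$K{\left(y \right)} = \sqrt{2}$ ($K{\left(y \right)} = \sqrt{y - \left(-2 + y\right)} = \sqrt{2}$)
$u{\left(G \right)} = \frac{1}{17}$
$u{\left(C{\left(I{\left(B{\left(0 \right)} - -3 \right)} \right)} \right)} \left(895 + K{\left(30 \right)}\right) = \frac{895 + \sqrt{2}}{17} = \frac{895}{17} + \frac{\sqrt{2}}{17}$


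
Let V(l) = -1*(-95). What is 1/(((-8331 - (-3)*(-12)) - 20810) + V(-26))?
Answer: -1/29082 ≈ -3.4386e-5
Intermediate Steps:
V(l) = 95
1/(((-8331 - (-3)*(-12)) - 20810) + V(-26)) = 1/(((-8331 - (-3)*(-12)) - 20810) + 95) = 1/(((-8331 - 1*36) - 20810) + 95) = 1/(((-8331 - 36) - 20810) + 95) = 1/((-8367 - 20810) + 95) = 1/(-29177 + 95) = 1/(-29082) = -1/29082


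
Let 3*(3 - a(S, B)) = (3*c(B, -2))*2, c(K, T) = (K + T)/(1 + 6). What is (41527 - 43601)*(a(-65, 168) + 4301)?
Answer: -61796904/7 ≈ -8.8281e+6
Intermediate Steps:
c(K, T) = K/7 + T/7 (c(K, T) = (K + T)/7 = (K + T)*(⅐) = K/7 + T/7)
a(S, B) = 25/7 - 2*B/7 (a(S, B) = 3 - 3*(B/7 + (⅐)*(-2))*2/3 = 3 - 3*(B/7 - 2/7)*2/3 = 3 - 3*(-2/7 + B/7)*2/3 = 3 - (-6/7 + 3*B/7)*2/3 = 3 - (-12/7 + 6*B/7)/3 = 3 + (4/7 - 2*B/7) = 25/7 - 2*B/7)
(41527 - 43601)*(a(-65, 168) + 4301) = (41527 - 43601)*((25/7 - 2/7*168) + 4301) = -2074*((25/7 - 48) + 4301) = -2074*(-311/7 + 4301) = -2074*29796/7 = -61796904/7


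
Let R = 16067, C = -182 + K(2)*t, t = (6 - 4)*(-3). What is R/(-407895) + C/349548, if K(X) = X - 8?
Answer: -945956731/23763146910 ≈ -0.039808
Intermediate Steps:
K(X) = -8 + X
t = -6 (t = 2*(-3) = -6)
C = -146 (C = -182 + (-8 + 2)*(-6) = -182 - 6*(-6) = -182 + 36 = -146)
R/(-407895) + C/349548 = 16067/(-407895) - 146/349548 = 16067*(-1/407895) - 146*1/349548 = -16067/407895 - 73/174774 = -945956731/23763146910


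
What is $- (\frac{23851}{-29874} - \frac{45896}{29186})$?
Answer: $\frac{1033606195}{435951282} \approx 2.3709$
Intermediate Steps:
$- (\frac{23851}{-29874} - \frac{45896}{29186}) = - (23851 \left(- \frac{1}{29874}\right) - \frac{22948}{14593}) = - (- \frac{23851}{29874} - \frac{22948}{14593}) = \left(-1\right) \left(- \frac{1033606195}{435951282}\right) = \frac{1033606195}{435951282}$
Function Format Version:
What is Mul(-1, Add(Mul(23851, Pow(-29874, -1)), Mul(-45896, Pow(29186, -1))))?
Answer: Rational(1033606195, 435951282) ≈ 2.3709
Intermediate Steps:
Mul(-1, Add(Mul(23851, Pow(-29874, -1)), Mul(-45896, Pow(29186, -1)))) = Mul(-1, Add(Mul(23851, Rational(-1, 29874)), Mul(-45896, Rational(1, 29186)))) = Mul(-1, Add(Rational(-23851, 29874), Rational(-22948, 14593))) = Mul(-1, Rational(-1033606195, 435951282)) = Rational(1033606195, 435951282)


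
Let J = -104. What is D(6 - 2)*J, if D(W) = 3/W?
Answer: -78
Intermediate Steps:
D(6 - 2)*J = (3/(6 - 2))*(-104) = (3/4)*(-104) = (3*(¼))*(-104) = (¾)*(-104) = -78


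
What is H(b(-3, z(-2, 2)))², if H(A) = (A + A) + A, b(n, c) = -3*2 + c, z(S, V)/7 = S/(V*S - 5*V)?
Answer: 225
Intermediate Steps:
z(S, V) = 7*S/(-5*V + S*V) (z(S, V) = 7*(S/(V*S - 5*V)) = 7*(S/(S*V - 5*V)) = 7*(S/(-5*V + S*V)) = 7*S/(-5*V + S*V))
b(n, c) = -6 + c
H(A) = 3*A (H(A) = 2*A + A = 3*A)
H(b(-3, z(-2, 2)))² = (3*(-6 + 7*(-2)/(2*(-5 - 2))))² = (3*(-6 + 7*(-2)*(½)/(-7)))² = (3*(-6 + 7*(-2)*(½)*(-⅐)))² = (3*(-6 + 1))² = (3*(-5))² = (-15)² = 225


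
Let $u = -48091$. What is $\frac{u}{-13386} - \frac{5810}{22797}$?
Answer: $\frac{339519289}{101720214} \approx 3.3378$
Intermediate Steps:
$\frac{u}{-13386} - \frac{5810}{22797} = - \frac{48091}{-13386} - \frac{5810}{22797} = \left(-48091\right) \left(- \frac{1}{13386}\right) - \frac{5810}{22797} = \frac{48091}{13386} - \frac{5810}{22797} = \frac{339519289}{101720214}$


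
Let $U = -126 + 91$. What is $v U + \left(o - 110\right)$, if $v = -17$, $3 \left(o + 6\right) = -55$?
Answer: $\frac{1382}{3} \approx 460.67$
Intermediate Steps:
$o = - \frac{73}{3}$ ($o = -6 + \frac{1}{3} \left(-55\right) = -6 - \frac{55}{3} = - \frac{73}{3} \approx -24.333$)
$U = -35$
$v U + \left(o - 110\right) = \left(-17\right) \left(-35\right) - \frac{403}{3} = 595 - \frac{403}{3} = \frac{1382}{3}$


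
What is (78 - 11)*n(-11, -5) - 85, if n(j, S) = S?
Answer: -420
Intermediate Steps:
(78 - 11)*n(-11, -5) - 85 = (78 - 11)*(-5) - 85 = 67*(-5) - 85 = -335 - 85 = -420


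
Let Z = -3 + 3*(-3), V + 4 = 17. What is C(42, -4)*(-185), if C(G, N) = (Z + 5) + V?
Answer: -1110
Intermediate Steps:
V = 13 (V = -4 + 17 = 13)
Z = -12 (Z = -3 - 9 = -12)
C(G, N) = 6 (C(G, N) = (-12 + 5) + 13 = -7 + 13 = 6)
C(42, -4)*(-185) = 6*(-185) = -1110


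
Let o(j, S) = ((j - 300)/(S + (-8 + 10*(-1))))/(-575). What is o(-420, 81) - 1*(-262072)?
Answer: 210967976/805 ≈ 2.6207e+5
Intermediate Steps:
o(j, S) = -(-300 + j)/(575*(-18 + S)) (o(j, S) = ((-300 + j)/(S + (-8 - 10)))*(-1/575) = ((-300 + j)/(S - 18))*(-1/575) = ((-300 + j)/(-18 + S))*(-1/575) = -(-300 + j)/(575*(-18 + S)))
o(-420, 81) - 1*(-262072) = (300 - 1*(-420))/(575*(-18 + 81)) - 1*(-262072) = (1/575)*(300 + 420)/63 + 262072 = (1/575)*(1/63)*720 + 262072 = 16/805 + 262072 = 210967976/805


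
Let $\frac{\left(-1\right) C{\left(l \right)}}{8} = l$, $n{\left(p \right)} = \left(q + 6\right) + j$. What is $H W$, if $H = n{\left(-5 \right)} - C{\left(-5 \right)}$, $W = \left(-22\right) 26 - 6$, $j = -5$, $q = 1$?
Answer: $21964$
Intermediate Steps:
$W = -578$ ($W = -572 - 6 = -578$)
$n{\left(p \right)} = 2$ ($n{\left(p \right)} = \left(1 + 6\right) - 5 = 7 - 5 = 2$)
$C{\left(l \right)} = - 8 l$
$H = -38$ ($H = 2 - \left(-8\right) \left(-5\right) = 2 - 40 = -38$)
$H W = \left(-38\right) \left(-578\right) = 21964$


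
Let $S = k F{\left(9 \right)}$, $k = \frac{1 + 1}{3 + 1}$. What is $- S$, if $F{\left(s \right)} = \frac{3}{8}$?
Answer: $- \frac{3}{16} \approx -0.1875$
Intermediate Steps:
$F{\left(s \right)} = \frac{3}{8}$ ($F{\left(s \right)} = 3 \cdot \frac{1}{8} = \frac{3}{8}$)
$k = \frac{1}{2}$ ($k = \frac{2}{4} = 2 \cdot \frac{1}{4} = \frac{1}{2} \approx 0.5$)
$S = \frac{3}{16}$ ($S = \frac{1}{2} \cdot \frac{3}{8} = \frac{3}{16} \approx 0.1875$)
$- S = \left(-1\right) \frac{3}{16} = - \frac{3}{16}$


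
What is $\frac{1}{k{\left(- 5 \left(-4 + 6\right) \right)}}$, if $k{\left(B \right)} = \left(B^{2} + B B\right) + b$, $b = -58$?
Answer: $\frac{1}{142} \approx 0.0070423$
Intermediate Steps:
$k{\left(B \right)} = -58 + 2 B^{2}$ ($k{\left(B \right)} = \left(B^{2} + B B\right) - 58 = \left(B^{2} + B^{2}\right) - 58 = 2 B^{2} - 58 = -58 + 2 B^{2}$)
$\frac{1}{k{\left(- 5 \left(-4 + 6\right) \right)}} = \frac{1}{-58 + 2 \left(- 5 \left(-4 + 6\right)\right)^{2}} = \frac{1}{-58 + 2 \left(\left(-5\right) 2\right)^{2}} = \frac{1}{-58 + 2 \left(-10\right)^{2}} = \frac{1}{-58 + 2 \cdot 100} = \frac{1}{-58 + 200} = \frac{1}{142}$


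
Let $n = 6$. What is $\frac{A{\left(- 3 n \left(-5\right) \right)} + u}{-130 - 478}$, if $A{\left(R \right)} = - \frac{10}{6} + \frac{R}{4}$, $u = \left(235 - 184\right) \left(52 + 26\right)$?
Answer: $- \frac{23993}{3648} \approx -6.577$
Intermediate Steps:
$u = 3978$ ($u = 51 \cdot 78 = 3978$)
$A{\left(R \right)} = - \frac{5}{3} + \frac{R}{4}$ ($A{\left(R \right)} = \left(-10\right) \frac{1}{6} + R \frac{1}{4} = - \frac{5}{3} + \frac{R}{4}$)
$\frac{A{\left(- 3 n \left(-5\right) \right)} + u}{-130 - 478} = \frac{\left(- \frac{5}{3} + \frac{\left(-3\right) 6 \left(-5\right)}{4}\right) + 3978}{-130 - 478} = \frac{\left(- \frac{5}{3} + \frac{\left(-18\right) \left(-5\right)}{4}\right) + 3978}{-608} = \left(\left(- \frac{5}{3} + \frac{1}{4} \cdot 90\right) + 3978\right) \left(- \frac{1}{608}\right) = \left(\left(- \frac{5}{3} + \frac{45}{2}\right) + 3978\right) \left(- \frac{1}{608}\right) = \left(\frac{125}{6} + 3978\right) \left(- \frac{1}{608}\right) = \frac{23993}{6} \left(- \frac{1}{608}\right) = - \frac{23993}{3648}$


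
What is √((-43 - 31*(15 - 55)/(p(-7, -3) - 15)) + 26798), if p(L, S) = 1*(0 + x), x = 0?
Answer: 7*√4899/3 ≈ 163.32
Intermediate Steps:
p(L, S) = 0 (p(L, S) = 1*(0 + 0) = 1*0 = 0)
√((-43 - 31*(15 - 55)/(p(-7, -3) - 15)) + 26798) = √((-43 - 31*(15 - 55)/(0 - 15)) + 26798) = √((-43 - (-1240)/(-15)) + 26798) = √((-43 - (-1240)*(-1)/15) + 26798) = √((-43 - 31*8/3) + 26798) = √((-43 - 248/3) + 26798) = √(-377/3 + 26798) = √(80017/3) = 7*√4899/3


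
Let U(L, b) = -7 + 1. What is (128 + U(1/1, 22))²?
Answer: 14884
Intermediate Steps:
U(L, b) = -6
(128 + U(1/1, 22))² = (128 - 6)² = 122² = 14884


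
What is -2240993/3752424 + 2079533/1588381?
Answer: 223354675561/313698893976 ≈ 0.71200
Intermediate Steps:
-2240993/3752424 + 2079533/1588381 = -2240993*1/3752424 + 2079533*(1/1588381) = -117947/197496 + 2079533/1588381 = 223354675561/313698893976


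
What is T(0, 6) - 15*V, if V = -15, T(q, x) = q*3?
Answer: 225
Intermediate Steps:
T(q, x) = 3*q
T(0, 6) - 15*V = 3*0 - 15*(-15) = 0 + 225 = 225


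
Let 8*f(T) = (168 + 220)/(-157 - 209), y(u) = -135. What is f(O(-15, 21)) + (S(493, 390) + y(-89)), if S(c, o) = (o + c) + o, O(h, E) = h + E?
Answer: 832919/732 ≈ 1137.9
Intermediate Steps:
O(h, E) = E + h
S(c, o) = c + 2*o (S(c, o) = (c + o) + o = c + 2*o)
f(T) = -97/732 (f(T) = ((168 + 220)/(-157 - 209))/8 = (388/(-366))/8 = (388*(-1/366))/8 = (⅛)*(-194/183) = -97/732)
f(O(-15, 21)) + (S(493, 390) + y(-89)) = -97/732 + ((493 + 2*390) - 135) = -97/732 + ((493 + 780) - 135) = -97/732 + (1273 - 135) = -97/732 + 1138 = 832919/732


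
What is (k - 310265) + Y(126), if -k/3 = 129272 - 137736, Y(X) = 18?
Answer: -284855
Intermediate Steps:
k = 25392 (k = -3*(129272 - 137736) = -3*(-8464) = 25392)
(k - 310265) + Y(126) = (25392 - 310265) + 18 = -284873 + 18 = -284855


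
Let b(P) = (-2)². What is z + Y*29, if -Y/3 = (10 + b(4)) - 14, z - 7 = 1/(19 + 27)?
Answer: 323/46 ≈ 7.0217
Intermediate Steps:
b(P) = 4
z = 323/46 (z = 7 + 1/(19 + 27) = 7 + 1/46 = 323/46 ≈ 7.0217)
Y = 0 (Y = -3*((10 + 4) - 14) = -3*(14 - 14) = -3*0 = 0)
z + Y*29 = 323/46 + 0*29 = 323/46 + 0 = 323/46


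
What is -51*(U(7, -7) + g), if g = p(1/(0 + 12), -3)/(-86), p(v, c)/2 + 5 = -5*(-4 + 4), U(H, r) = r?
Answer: 15096/43 ≈ 351.07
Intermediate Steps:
p(v, c) = -10 (p(v, c) = -10 + 2*(-5*(-4 + 4)) = -10 + 2*(-5*0) = -10 + 2*0 = -10 + 0 = -10)
g = 5/43 (g = -10/(-86) = -10*(-1/86) = 5/43 ≈ 0.11628)
-51*(U(7, -7) + g) = -51*(-7 + 5/43) = -51*(-296/43) = 15096/43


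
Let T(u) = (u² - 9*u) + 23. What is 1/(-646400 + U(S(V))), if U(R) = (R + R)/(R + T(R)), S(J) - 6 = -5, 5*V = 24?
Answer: -8/5171199 ≈ -1.5470e-6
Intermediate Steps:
V = 24/5 (V = (⅕)*24 = 24/5 ≈ 4.8000)
T(u) = 23 + u² - 9*u
S(J) = 1 (S(J) = 6 - 5 = 1)
U(R) = 2*R/(23 + R² - 8*R) (U(R) = (R + R)/(R + (23 + R² - 9*R)) = (2*R)/(23 + R² - 8*R) = 2*R/(23 + R² - 8*R))
1/(-646400 + U(S(V))) = 1/(-646400 + 2*1/(23 + 1² - 8*1)) = 1/(-646400 + 2*1/(23 + 1 - 8)) = 1/(-646400 + 2*1/16) = 1/(-646400 + 2*1*(1/16)) = 1/(-646400 + ⅛) = 1/(-5171199/8) = -8/5171199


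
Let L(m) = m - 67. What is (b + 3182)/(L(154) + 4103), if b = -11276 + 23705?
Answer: 15611/4190 ≈ 3.7258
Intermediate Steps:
L(m) = -67 + m
b = 12429
(b + 3182)/(L(154) + 4103) = (12429 + 3182)/((-67 + 154) + 4103) = 15611/(87 + 4103) = 15611/4190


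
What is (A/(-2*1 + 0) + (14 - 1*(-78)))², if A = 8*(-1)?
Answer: 9216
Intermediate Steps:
A = -8
(A/(-2*1 + 0) + (14 - 1*(-78)))² = (-8/(-2*1 + 0) + (14 - 1*(-78)))² = (-8/(-2 + 0) + (14 + 78))² = (-8/(-2) + 92)² = (-8*(-½) + 92)² = (4 + 92)² = 96² = 9216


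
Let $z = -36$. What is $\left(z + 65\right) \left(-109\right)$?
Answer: $-3161$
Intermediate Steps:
$\left(z + 65\right) \left(-109\right) = \left(-36 + 65\right) \left(-109\right) = 29 \left(-109\right) = -3161$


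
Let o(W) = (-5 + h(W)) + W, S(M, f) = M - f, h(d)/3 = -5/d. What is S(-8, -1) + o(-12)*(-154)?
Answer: 4837/2 ≈ 2418.5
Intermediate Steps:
h(d) = -15/d (h(d) = 3*(-5/d) = -15/d)
o(W) = -5 + W - 15/W (o(W) = (-5 - 15/W) + W = -5 + W - 15/W)
S(-8, -1) + o(-12)*(-154) = (-8 - 1*(-1)) + (-5 - 12 - 15/(-12))*(-154) = (-8 + 1) + (-5 - 12 - 15*(-1/12))*(-154) = -7 + (-5 - 12 + 5/4)*(-154) = -7 - 63/4*(-154) = -7 + 4851/2 = 4837/2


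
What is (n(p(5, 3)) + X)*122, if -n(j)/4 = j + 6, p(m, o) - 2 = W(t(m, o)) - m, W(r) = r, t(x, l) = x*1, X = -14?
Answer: -5612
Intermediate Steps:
t(x, l) = x
p(m, o) = 2 (p(m, o) = 2 + (m - m) = 2 + 0 = 2)
n(j) = -24 - 4*j (n(j) = -4*(j + 6) = -4*(6 + j) = -24 - 4*j)
(n(p(5, 3)) + X)*122 = ((-24 - 4*2) - 14)*122 = ((-24 - 8) - 14)*122 = (-32 - 14)*122 = -46*122 = -5612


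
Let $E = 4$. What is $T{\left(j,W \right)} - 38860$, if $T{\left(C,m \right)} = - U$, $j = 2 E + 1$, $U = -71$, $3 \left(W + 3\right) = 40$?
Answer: $-38789$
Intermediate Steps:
$W = \frac{31}{3}$ ($W = -3 + \frac{1}{3} \cdot 40 = -3 + \frac{40}{3} = \frac{31}{3} \approx 10.333$)
$j = 9$ ($j = 2 \cdot 4 + 1 = 8 + 1 = 9$)
$T{\left(C,m \right)} = 71$ ($T{\left(C,m \right)} = \left(-1\right) \left(-71\right) = 71$)
$T{\left(j,W \right)} - 38860 = 71 - 38860 = -38789$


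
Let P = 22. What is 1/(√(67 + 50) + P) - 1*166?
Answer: -60900/367 - 3*√13/367 ≈ -165.97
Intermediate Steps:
1/(√(67 + 50) + P) - 1*166 = 1/(√(67 + 50) + 22) - 1*166 = 1/(√117 + 22) - 166 = 1/(3*√13 + 22) - 166 = 1/(22 + 3*√13) - 166 = -166 + 1/(22 + 3*√13)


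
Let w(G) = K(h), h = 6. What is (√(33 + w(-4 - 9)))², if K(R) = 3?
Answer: 36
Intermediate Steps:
w(G) = 3
(√(33 + w(-4 - 9)))² = (√(33 + 3))² = (√36)² = 6² = 36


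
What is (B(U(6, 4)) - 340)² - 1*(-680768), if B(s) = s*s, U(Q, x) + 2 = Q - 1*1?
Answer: 790329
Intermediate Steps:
U(Q, x) = -3 + Q (U(Q, x) = -2 + (Q - 1*1) = -2 + (Q - 1) = -2 + (-1 + Q) = -3 + Q)
B(s) = s²
(B(U(6, 4)) - 340)² - 1*(-680768) = ((-3 + 6)² - 340)² - 1*(-680768) = (3² - 340)² + 680768 = (9 - 340)² + 680768 = (-331)² + 680768 = 109561 + 680768 = 790329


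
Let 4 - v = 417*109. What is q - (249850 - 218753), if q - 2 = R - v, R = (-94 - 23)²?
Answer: 28043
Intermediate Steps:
v = -45449 (v = 4 - 417*109 = 4 - 1*45453 = 4 - 45453 = -45449)
R = 13689 (R = (-117)² = 13689)
q = 59140 (q = 2 + (13689 - 1*(-45449)) = 2 + (13689 + 45449) = 2 + 59138 = 59140)
q - (249850 - 218753) = 59140 - (249850 - 218753) = 59140 - 1*31097 = 59140 - 31097 = 28043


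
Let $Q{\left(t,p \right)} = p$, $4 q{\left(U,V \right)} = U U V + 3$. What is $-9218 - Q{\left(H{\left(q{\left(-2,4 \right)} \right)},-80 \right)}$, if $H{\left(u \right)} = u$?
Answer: $-9138$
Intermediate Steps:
$q{\left(U,V \right)} = \frac{3}{4} + \frac{V U^{2}}{4}$ ($q{\left(U,V \right)} = \frac{U U V + 3}{4} = \frac{U^{2} V + 3}{4} = \frac{V U^{2} + 3}{4} = \frac{3 + V U^{2}}{4} = \frac{3}{4} + \frac{V U^{2}}{4}$)
$-9218 - Q{\left(H{\left(q{\left(-2,4 \right)} \right)},-80 \right)} = -9218 - -80 = -9218 + 80 = -9138$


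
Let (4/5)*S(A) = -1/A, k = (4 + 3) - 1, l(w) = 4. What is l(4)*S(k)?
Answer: -5/6 ≈ -0.83333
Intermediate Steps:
k = 6 (k = 7 - 1 = 6)
S(A) = -5/(4*A) (S(A) = 5*(-1/A)/4 = -5/(4*A))
l(4)*S(k) = 4*(-5/4/6) = 4*(-5/4*1/6) = 4*(-5/24) = -5/6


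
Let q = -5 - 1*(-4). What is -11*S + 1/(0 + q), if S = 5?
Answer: -56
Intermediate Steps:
q = -1 (q = -5 + 4 = -1)
-11*S + 1/(0 + q) = -11*5 + 1/(0 - 1) = -55 + 1/(-1) = -55 - 1 = -56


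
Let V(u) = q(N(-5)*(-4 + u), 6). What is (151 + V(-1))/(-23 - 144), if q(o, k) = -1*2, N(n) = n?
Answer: -149/167 ≈ -0.89222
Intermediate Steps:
q(o, k) = -2
V(u) = -2
(151 + V(-1))/(-23 - 144) = (151 - 2)/(-23 - 144) = 149/(-167) = -1/167*149 = -149/167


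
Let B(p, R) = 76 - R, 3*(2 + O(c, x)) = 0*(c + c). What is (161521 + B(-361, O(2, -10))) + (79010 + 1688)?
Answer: 242297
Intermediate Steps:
O(c, x) = -2 (O(c, x) = -2 + (0*(c + c))/3 = -2 + (0*(2*c))/3 = -2 + (⅓)*0 = -2 + 0 = -2)
(161521 + B(-361, O(2, -10))) + (79010 + 1688) = (161521 + (76 - 1*(-2))) + (79010 + 1688) = (161521 + (76 + 2)) + 80698 = (161521 + 78) + 80698 = 161599 + 80698 = 242297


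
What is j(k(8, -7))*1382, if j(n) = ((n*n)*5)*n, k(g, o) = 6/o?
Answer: -1492560/343 ≈ -4351.5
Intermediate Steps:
j(n) = 5*n³ (j(n) = (n²*5)*n = (5*n²)*n = 5*n³)
j(k(8, -7))*1382 = (5*(6/(-7))³)*1382 = (5*(6*(-⅐))³)*1382 = (5*(-6/7)³)*1382 = (5*(-216/343))*1382 = -1080/343*1382 = -1492560/343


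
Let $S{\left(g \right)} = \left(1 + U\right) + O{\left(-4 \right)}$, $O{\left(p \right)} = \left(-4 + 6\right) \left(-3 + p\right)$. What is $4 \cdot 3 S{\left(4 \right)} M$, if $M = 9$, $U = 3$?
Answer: $-1080$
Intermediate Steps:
$O{\left(p \right)} = -6 + 2 p$ ($O{\left(p \right)} = 2 \left(-3 + p\right) = -6 + 2 p$)
$S{\left(g \right)} = -10$ ($S{\left(g \right)} = \left(1 + 3\right) + \left(-6 + 2 \left(-4\right)\right) = 4 - 14 = -10$)
$4 \cdot 3 S{\left(4 \right)} M = 4 \cdot 3 \left(-10\right) 9 = 12 \left(-10\right) 9 = \left(-120\right) 9 = -1080$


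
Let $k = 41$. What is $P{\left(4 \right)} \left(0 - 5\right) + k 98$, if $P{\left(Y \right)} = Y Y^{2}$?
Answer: $3698$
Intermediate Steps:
$P{\left(Y \right)} = Y^{3}$
$P{\left(4 \right)} \left(0 - 5\right) + k 98 = 4^{3} \left(0 - 5\right) + 41 \cdot 98 = 64 \left(-5\right) + 4018 = -320 + 4018 = 3698$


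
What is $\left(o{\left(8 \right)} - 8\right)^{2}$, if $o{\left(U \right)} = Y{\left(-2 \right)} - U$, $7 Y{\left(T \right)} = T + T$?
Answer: $\frac{13456}{49} \approx 274.61$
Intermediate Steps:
$Y{\left(T \right)} = \frac{2 T}{7}$ ($Y{\left(T \right)} = \frac{T + T}{7} = \frac{2 T}{7}$)
$o{\left(U \right)} = - \frac{4}{7} - U$ ($o{\left(U \right)} = \frac{2}{7} \left(-2\right) - U = - \frac{4}{7} - U$)
$\left(o{\left(8 \right)} - 8\right)^{2} = \left(\left(- \frac{4}{7} - 8\right) - 8\right)^{2} = \left(- \frac{60}{7} - 8\right)^{2} = \left(- \frac{116}{7}\right)^{2} = \frac{13456}{49}$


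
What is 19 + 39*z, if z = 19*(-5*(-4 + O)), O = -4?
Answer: 29659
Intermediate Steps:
z = 760 (z = 19*(-5*(-4 - 4)) = 19*(-5*(-8)) = 19*40 = 760)
19 + 39*z = 19 + 39*760 = 19 + 29640 = 29659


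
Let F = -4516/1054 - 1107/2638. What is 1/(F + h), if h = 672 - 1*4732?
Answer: -1390226/5650857553 ≈ -0.00024602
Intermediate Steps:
F = -6539993/1390226 (F = -4516*1/1054 - 1107*1/2638 = -2258/527 - 1107/2638 = -6539993/1390226 ≈ -4.7043)
h = -4060 (h = 672 - 4732 = -4060)
1/(F + h) = 1/(-6539993/1390226 - 4060) = 1/(-5650857553/1390226) = -1390226/5650857553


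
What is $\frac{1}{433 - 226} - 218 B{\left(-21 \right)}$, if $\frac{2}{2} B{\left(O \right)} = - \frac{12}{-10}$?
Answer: $- \frac{270751}{1035} \approx -261.6$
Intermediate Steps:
$B{\left(O \right)} = \frac{6}{5}$ ($B{\left(O \right)} = - \frac{12}{-10} = \left(-12\right) \left(- \frac{1}{10}\right) = \frac{6}{5}$)
$\frac{1}{433 - 226} - 218 B{\left(-21 \right)} = \frac{1}{433 - 226} - \frac{1308}{5} = \frac{1}{207} - \frac{1308}{5} = - \frac{270751}{1035}$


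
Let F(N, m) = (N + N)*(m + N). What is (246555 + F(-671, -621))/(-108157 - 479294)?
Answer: -1980419/587451 ≈ -3.3712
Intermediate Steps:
F(N, m) = 2*N*(N + m) (F(N, m) = (2*N)*(N + m) = 2*N*(N + m))
(246555 + F(-671, -621))/(-108157 - 479294) = (246555 + 2*(-671)*(-671 - 621))/(-108157 - 479294) = (246555 + 2*(-671)*(-1292))/(-587451) = (246555 + 1733864)*(-1/587451) = 1980419*(-1/587451) = -1980419/587451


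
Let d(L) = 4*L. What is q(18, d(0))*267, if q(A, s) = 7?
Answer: 1869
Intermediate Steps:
q(18, d(0))*267 = 7*267 = 1869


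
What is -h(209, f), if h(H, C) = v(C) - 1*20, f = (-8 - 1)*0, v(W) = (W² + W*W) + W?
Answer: 20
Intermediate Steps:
v(W) = W + 2*W² (v(W) = (W² + W²) + W = 2*W² + W = W + 2*W²)
f = 0 (f = -9*0 = 0)
h(H, C) = -20 + C*(1 + 2*C) (h(H, C) = C*(1 + 2*C) - 1*20 = C*(1 + 2*C) - 20 = -20 + C*(1 + 2*C))
-h(209, f) = -(-20 + 0*(1 + 2*0)) = -(-20 + 0*(1 + 0)) = -(-20 + 0*1) = -(-20 + 0) = -1*(-20) = 20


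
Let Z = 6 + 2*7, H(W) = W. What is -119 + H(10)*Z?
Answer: 81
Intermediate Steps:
Z = 20 (Z = 6 + 14 = 20)
-119 + H(10)*Z = -119 + 10*20 = -119 + 200 = 81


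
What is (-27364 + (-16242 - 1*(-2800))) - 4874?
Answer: -45680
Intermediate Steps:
(-27364 + (-16242 - 1*(-2800))) - 4874 = (-27364 + (-16242 + 2800)) - 4874 = (-27364 - 13442) - 4874 = -40806 - 4874 = -45680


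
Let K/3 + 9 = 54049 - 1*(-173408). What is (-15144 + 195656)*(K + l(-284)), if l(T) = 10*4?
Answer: 123178500608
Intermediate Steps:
l(T) = 40
K = 682344 (K = -27 + 3*(54049 - 1*(-173408)) = -27 + 3*(54049 + 173408) = -27 + 3*227457 = -27 + 682371 = 682344)
(-15144 + 195656)*(K + l(-284)) = (-15144 + 195656)*(682344 + 40) = 180512*682384 = 123178500608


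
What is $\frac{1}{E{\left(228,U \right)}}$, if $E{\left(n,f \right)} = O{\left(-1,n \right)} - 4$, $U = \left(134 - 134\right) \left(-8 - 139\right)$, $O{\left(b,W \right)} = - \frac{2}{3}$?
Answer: $- \frac{3}{14} \approx -0.21429$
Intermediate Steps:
$O{\left(b,W \right)} = - \frac{2}{3}$ ($O{\left(b,W \right)} = \left(-2\right) \frac{1}{3} = - \frac{2}{3}$)
$U = 0$ ($U = 0 \left(-147\right) = 0$)
$E{\left(n,f \right)} = - \frac{14}{3}$ ($E{\left(n,f \right)} = - \frac{2}{3} - 4 = - \frac{14}{3}$)
$\frac{1}{E{\left(228,U \right)}} = \frac{1}{- \frac{14}{3}} = - \frac{3}{14}$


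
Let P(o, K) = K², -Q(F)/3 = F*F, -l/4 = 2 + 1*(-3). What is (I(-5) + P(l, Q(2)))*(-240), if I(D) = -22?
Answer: -29280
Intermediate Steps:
l = 4 (l = -4*(2 + 1*(-3)) = -4*(2 - 3) = -4*(-1) = 4)
Q(F) = -3*F² (Q(F) = -3*F*F = -3*F²)
(I(-5) + P(l, Q(2)))*(-240) = (-22 + (-3*2²)²)*(-240) = (-22 + (-3*4)²)*(-240) = (-22 + (-12)²)*(-240) = (-22 + 144)*(-240) = 122*(-240) = -29280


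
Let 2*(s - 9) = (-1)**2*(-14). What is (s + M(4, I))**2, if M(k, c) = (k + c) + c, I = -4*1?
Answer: 4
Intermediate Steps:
s = 2 (s = 9 + ((-1)**2*(-14))/2 = 9 + (1*(-14))/2 = 9 + (1/2)*(-14) = 9 - 7 = 2)
I = -4
M(k, c) = k + 2*c (M(k, c) = (c + k) + c = k + 2*c)
(s + M(4, I))**2 = (2 + (4 + 2*(-4)))**2 = (2 + (4 - 8))**2 = (2 - 4)**2 = (-2)**2 = 4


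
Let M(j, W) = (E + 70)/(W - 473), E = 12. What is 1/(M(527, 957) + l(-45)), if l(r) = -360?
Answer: -242/87079 ≈ -0.0027791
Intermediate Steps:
M(j, W) = 82/(-473 + W) (M(j, W) = (12 + 70)/(W - 473) = 82/(-473 + W))
1/(M(527, 957) + l(-45)) = 1/(82/(-473 + 957) - 360) = 1/(82/484 - 360) = 1/(82*(1/484) - 360) = 1/(41/242 - 360) = 1/(-87079/242) = -242/87079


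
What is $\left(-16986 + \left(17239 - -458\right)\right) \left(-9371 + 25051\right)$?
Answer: $11148480$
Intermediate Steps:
$\left(-16986 + \left(17239 - -458\right)\right) \left(-9371 + 25051\right) = \left(-16986 + \left(17239 + 458\right)\right) 15680 = \left(-16986 + 17697\right) 15680 = 711 \cdot 15680 = 11148480$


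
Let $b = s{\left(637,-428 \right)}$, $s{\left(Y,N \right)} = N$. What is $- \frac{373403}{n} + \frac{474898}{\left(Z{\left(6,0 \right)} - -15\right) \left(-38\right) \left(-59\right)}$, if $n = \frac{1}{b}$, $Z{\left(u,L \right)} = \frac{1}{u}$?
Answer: $\frac{16303040774018}{102011} \approx 1.5982 \cdot 10^{8}$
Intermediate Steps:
$b = -428$
$n = - \frac{1}{428}$ ($n = \frac{1}{-428} = - \frac{1}{428} \approx -0.0023364$)
$- \frac{373403}{n} + \frac{474898}{\left(Z{\left(6,0 \right)} - -15\right) \left(-38\right) \left(-59\right)} = - \frac{373403}{- \frac{1}{428}} + \frac{474898}{\left(\frac{1}{6} - -15\right) \left(-38\right) \left(-59\right)} = \left(-373403\right) \left(-428\right) + \frac{474898}{\left(\frac{1}{6} + 15\right) \left(-38\right) \left(-59\right)} = 159816484 + \frac{474898}{\frac{91}{6} \left(-38\right) \left(-59\right)} = 159816484 + \frac{474898}{\left(- \frac{1729}{3}\right) \left(-59\right)} = 159816484 + \frac{474898}{\frac{102011}{3}} = 159816484 + 474898 \cdot \frac{3}{102011} = 159816484 + \frac{1424694}{102011} = \frac{16303040774018}{102011}$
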